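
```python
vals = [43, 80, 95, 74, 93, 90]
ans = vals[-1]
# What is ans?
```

vals has length 6. Negative index -1 maps to positive index 6 + (-1) = 5. vals[5] = 90.

90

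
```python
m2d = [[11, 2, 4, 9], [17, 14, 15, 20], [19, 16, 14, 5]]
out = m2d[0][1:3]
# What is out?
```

m2d[0] = [11, 2, 4, 9]. m2d[0] has length 4. The slice m2d[0][1:3] selects indices [1, 2] (1->2, 2->4), giving [2, 4].

[2, 4]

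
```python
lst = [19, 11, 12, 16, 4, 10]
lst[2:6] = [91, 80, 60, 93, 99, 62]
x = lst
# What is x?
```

lst starts as [19, 11, 12, 16, 4, 10] (length 6). The slice lst[2:6] covers indices [2, 3, 4, 5] with values [12, 16, 4, 10]. Replacing that slice with [91, 80, 60, 93, 99, 62] (different length) produces [19, 11, 91, 80, 60, 93, 99, 62].

[19, 11, 91, 80, 60, 93, 99, 62]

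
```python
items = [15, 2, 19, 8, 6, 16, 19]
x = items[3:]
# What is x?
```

items has length 7. The slice items[3:] selects indices [3, 4, 5, 6] (3->8, 4->6, 5->16, 6->19), giving [8, 6, 16, 19].

[8, 6, 16, 19]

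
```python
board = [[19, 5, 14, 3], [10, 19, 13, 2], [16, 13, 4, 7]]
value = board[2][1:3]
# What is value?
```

board[2] = [16, 13, 4, 7]. board[2] has length 4. The slice board[2][1:3] selects indices [1, 2] (1->13, 2->4), giving [13, 4].

[13, 4]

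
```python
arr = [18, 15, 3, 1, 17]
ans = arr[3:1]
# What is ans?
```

arr has length 5. The slice arr[3:1] resolves to an empty index range, so the result is [].

[]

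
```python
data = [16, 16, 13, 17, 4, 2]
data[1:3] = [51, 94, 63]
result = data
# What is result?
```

data starts as [16, 16, 13, 17, 4, 2] (length 6). The slice data[1:3] covers indices [1, 2] with values [16, 13]. Replacing that slice with [51, 94, 63] (different length) produces [16, 51, 94, 63, 17, 4, 2].

[16, 51, 94, 63, 17, 4, 2]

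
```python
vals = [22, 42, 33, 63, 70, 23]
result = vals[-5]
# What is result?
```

vals has length 6. Negative index -5 maps to positive index 6 + (-5) = 1. vals[1] = 42.

42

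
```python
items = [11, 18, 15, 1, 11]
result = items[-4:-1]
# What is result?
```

items has length 5. The slice items[-4:-1] selects indices [1, 2, 3] (1->18, 2->15, 3->1), giving [18, 15, 1].

[18, 15, 1]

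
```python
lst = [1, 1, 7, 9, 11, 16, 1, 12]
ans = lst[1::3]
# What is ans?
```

lst has length 8. The slice lst[1::3] selects indices [1, 4, 7] (1->1, 4->11, 7->12), giving [1, 11, 12].

[1, 11, 12]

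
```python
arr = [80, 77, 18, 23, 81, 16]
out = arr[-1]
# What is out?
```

arr has length 6. Negative index -1 maps to positive index 6 + (-1) = 5. arr[5] = 16.

16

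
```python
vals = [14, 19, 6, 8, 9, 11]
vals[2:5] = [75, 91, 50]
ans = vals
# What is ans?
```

vals starts as [14, 19, 6, 8, 9, 11] (length 6). The slice vals[2:5] covers indices [2, 3, 4] with values [6, 8, 9]. Replacing that slice with [75, 91, 50] (same length) produces [14, 19, 75, 91, 50, 11].

[14, 19, 75, 91, 50, 11]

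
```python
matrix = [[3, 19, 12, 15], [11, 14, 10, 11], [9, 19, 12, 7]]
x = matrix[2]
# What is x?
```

matrix has 3 rows. Row 2 is [9, 19, 12, 7].

[9, 19, 12, 7]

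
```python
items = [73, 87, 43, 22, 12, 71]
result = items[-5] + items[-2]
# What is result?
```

items has length 6. Negative index -5 maps to positive index 6 + (-5) = 1. items[1] = 87.
items has length 6. Negative index -2 maps to positive index 6 + (-2) = 4. items[4] = 12.
Sum: 87 + 12 = 99.

99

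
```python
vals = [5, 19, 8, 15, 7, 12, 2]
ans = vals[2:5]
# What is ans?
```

vals has length 7. The slice vals[2:5] selects indices [2, 3, 4] (2->8, 3->15, 4->7), giving [8, 15, 7].

[8, 15, 7]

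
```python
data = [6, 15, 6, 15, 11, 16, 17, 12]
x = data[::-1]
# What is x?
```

data has length 8. The slice data[::-1] selects indices [7, 6, 5, 4, 3, 2, 1, 0] (7->12, 6->17, 5->16, 4->11, 3->15, 2->6, 1->15, 0->6), giving [12, 17, 16, 11, 15, 6, 15, 6].

[12, 17, 16, 11, 15, 6, 15, 6]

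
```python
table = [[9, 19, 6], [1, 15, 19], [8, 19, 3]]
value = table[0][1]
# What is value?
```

table[0] = [9, 19, 6]. Taking column 1 of that row yields 19.

19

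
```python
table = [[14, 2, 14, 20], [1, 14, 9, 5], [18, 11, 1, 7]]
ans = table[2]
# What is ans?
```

table has 3 rows. Row 2 is [18, 11, 1, 7].

[18, 11, 1, 7]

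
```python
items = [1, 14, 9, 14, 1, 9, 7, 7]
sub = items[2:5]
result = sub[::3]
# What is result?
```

items has length 8. The slice items[2:5] selects indices [2, 3, 4] (2->9, 3->14, 4->1), giving [9, 14, 1]. So sub = [9, 14, 1]. sub has length 3. The slice sub[::3] selects indices [0] (0->9), giving [9].

[9]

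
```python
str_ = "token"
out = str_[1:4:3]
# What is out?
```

str_ has length 5. The slice str_[1:4:3] selects indices [1] (1->'o'), giving 'o'.

'o'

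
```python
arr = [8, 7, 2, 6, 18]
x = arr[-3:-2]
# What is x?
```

arr has length 5. The slice arr[-3:-2] selects indices [2] (2->2), giving [2].

[2]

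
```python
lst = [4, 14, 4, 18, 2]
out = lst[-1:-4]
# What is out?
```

lst has length 5. The slice lst[-1:-4] resolves to an empty index range, so the result is [].

[]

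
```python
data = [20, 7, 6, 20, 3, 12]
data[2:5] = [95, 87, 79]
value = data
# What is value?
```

data starts as [20, 7, 6, 20, 3, 12] (length 6). The slice data[2:5] covers indices [2, 3, 4] with values [6, 20, 3]. Replacing that slice with [95, 87, 79] (same length) produces [20, 7, 95, 87, 79, 12].

[20, 7, 95, 87, 79, 12]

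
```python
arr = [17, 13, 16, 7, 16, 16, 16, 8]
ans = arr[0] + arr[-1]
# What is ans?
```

arr has length 8. arr[0] = 17.
arr has length 8. Negative index -1 maps to positive index 8 + (-1) = 7. arr[7] = 8.
Sum: 17 + 8 = 25.

25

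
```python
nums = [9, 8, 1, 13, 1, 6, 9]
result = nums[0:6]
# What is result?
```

nums has length 7. The slice nums[0:6] selects indices [0, 1, 2, 3, 4, 5] (0->9, 1->8, 2->1, 3->13, 4->1, 5->6), giving [9, 8, 1, 13, 1, 6].

[9, 8, 1, 13, 1, 6]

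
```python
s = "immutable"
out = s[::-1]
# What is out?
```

s has length 9. The slice s[::-1] selects indices [8, 7, 6, 5, 4, 3, 2, 1, 0] (8->'e', 7->'l', 6->'b', 5->'a', 4->'t', 3->'u', 2->'m', 1->'m', 0->'i'), giving 'elbatummi'.

'elbatummi'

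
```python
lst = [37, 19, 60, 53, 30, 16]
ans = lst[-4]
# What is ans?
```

lst has length 6. Negative index -4 maps to positive index 6 + (-4) = 2. lst[2] = 60.

60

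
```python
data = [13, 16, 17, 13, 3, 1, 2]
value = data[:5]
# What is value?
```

data has length 7. The slice data[:5] selects indices [0, 1, 2, 3, 4] (0->13, 1->16, 2->17, 3->13, 4->3), giving [13, 16, 17, 13, 3].

[13, 16, 17, 13, 3]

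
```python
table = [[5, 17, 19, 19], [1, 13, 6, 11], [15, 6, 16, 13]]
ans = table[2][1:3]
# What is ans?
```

table[2] = [15, 6, 16, 13]. table[2] has length 4. The slice table[2][1:3] selects indices [1, 2] (1->6, 2->16), giving [6, 16].

[6, 16]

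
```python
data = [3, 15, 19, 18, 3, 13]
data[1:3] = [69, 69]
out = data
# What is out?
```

data starts as [3, 15, 19, 18, 3, 13] (length 6). The slice data[1:3] covers indices [1, 2] with values [15, 19]. Replacing that slice with [69, 69] (same length) produces [3, 69, 69, 18, 3, 13].

[3, 69, 69, 18, 3, 13]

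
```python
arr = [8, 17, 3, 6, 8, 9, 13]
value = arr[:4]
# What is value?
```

arr has length 7. The slice arr[:4] selects indices [0, 1, 2, 3] (0->8, 1->17, 2->3, 3->6), giving [8, 17, 3, 6].

[8, 17, 3, 6]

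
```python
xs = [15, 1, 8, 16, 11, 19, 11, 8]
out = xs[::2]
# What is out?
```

xs has length 8. The slice xs[::2] selects indices [0, 2, 4, 6] (0->15, 2->8, 4->11, 6->11), giving [15, 8, 11, 11].

[15, 8, 11, 11]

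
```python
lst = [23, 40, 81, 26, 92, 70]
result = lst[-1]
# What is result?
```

lst has length 6. Negative index -1 maps to positive index 6 + (-1) = 5. lst[5] = 70.

70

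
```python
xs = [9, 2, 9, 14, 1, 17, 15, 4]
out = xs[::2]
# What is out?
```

xs has length 8. The slice xs[::2] selects indices [0, 2, 4, 6] (0->9, 2->9, 4->1, 6->15), giving [9, 9, 1, 15].

[9, 9, 1, 15]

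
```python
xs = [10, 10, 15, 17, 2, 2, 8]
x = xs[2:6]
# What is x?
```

xs has length 7. The slice xs[2:6] selects indices [2, 3, 4, 5] (2->15, 3->17, 4->2, 5->2), giving [15, 17, 2, 2].

[15, 17, 2, 2]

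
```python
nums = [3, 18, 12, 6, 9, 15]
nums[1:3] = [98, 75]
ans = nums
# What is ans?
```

nums starts as [3, 18, 12, 6, 9, 15] (length 6). The slice nums[1:3] covers indices [1, 2] with values [18, 12]. Replacing that slice with [98, 75] (same length) produces [3, 98, 75, 6, 9, 15].

[3, 98, 75, 6, 9, 15]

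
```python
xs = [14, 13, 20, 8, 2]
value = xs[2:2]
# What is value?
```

xs has length 5. The slice xs[2:2] resolves to an empty index range, so the result is [].

[]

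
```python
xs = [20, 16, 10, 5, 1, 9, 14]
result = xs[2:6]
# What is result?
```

xs has length 7. The slice xs[2:6] selects indices [2, 3, 4, 5] (2->10, 3->5, 4->1, 5->9), giving [10, 5, 1, 9].

[10, 5, 1, 9]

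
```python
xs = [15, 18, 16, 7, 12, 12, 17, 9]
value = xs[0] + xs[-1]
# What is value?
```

xs has length 8. xs[0] = 15.
xs has length 8. Negative index -1 maps to positive index 8 + (-1) = 7. xs[7] = 9.
Sum: 15 + 9 = 24.

24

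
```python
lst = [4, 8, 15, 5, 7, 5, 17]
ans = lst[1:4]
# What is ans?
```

lst has length 7. The slice lst[1:4] selects indices [1, 2, 3] (1->8, 2->15, 3->5), giving [8, 15, 5].

[8, 15, 5]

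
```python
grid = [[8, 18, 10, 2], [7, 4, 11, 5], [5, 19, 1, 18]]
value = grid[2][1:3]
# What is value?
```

grid[2] = [5, 19, 1, 18]. grid[2] has length 4. The slice grid[2][1:3] selects indices [1, 2] (1->19, 2->1), giving [19, 1].

[19, 1]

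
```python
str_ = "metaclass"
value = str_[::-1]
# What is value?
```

str_ has length 9. The slice str_[::-1] selects indices [8, 7, 6, 5, 4, 3, 2, 1, 0] (8->'s', 7->'s', 6->'a', 5->'l', 4->'c', 3->'a', 2->'t', 1->'e', 0->'m'), giving 'ssalcatem'.

'ssalcatem'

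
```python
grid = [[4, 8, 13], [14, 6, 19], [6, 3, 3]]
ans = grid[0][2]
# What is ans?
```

grid[0] = [4, 8, 13]. Taking column 2 of that row yields 13.

13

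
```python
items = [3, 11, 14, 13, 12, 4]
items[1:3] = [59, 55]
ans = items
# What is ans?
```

items starts as [3, 11, 14, 13, 12, 4] (length 6). The slice items[1:3] covers indices [1, 2] with values [11, 14]. Replacing that slice with [59, 55] (same length) produces [3, 59, 55, 13, 12, 4].

[3, 59, 55, 13, 12, 4]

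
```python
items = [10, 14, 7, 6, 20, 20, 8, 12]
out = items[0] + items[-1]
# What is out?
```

items has length 8. items[0] = 10.
items has length 8. Negative index -1 maps to positive index 8 + (-1) = 7. items[7] = 12.
Sum: 10 + 12 = 22.

22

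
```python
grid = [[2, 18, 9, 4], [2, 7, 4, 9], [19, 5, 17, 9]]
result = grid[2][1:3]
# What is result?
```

grid[2] = [19, 5, 17, 9]. grid[2] has length 4. The slice grid[2][1:3] selects indices [1, 2] (1->5, 2->17), giving [5, 17].

[5, 17]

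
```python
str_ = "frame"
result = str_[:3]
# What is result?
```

str_ has length 5. The slice str_[:3] selects indices [0, 1, 2] (0->'f', 1->'r', 2->'a'), giving 'fra'.

'fra'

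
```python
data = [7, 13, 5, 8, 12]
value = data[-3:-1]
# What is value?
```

data has length 5. The slice data[-3:-1] selects indices [2, 3] (2->5, 3->8), giving [5, 8].

[5, 8]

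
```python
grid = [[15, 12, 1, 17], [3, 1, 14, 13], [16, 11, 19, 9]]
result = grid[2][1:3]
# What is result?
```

grid[2] = [16, 11, 19, 9]. grid[2] has length 4. The slice grid[2][1:3] selects indices [1, 2] (1->11, 2->19), giving [11, 19].

[11, 19]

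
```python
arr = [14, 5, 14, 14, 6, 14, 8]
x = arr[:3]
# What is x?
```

arr has length 7. The slice arr[:3] selects indices [0, 1, 2] (0->14, 1->5, 2->14), giving [14, 5, 14].

[14, 5, 14]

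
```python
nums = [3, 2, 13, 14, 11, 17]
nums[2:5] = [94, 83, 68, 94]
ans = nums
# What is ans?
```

nums starts as [3, 2, 13, 14, 11, 17] (length 6). The slice nums[2:5] covers indices [2, 3, 4] with values [13, 14, 11]. Replacing that slice with [94, 83, 68, 94] (different length) produces [3, 2, 94, 83, 68, 94, 17].

[3, 2, 94, 83, 68, 94, 17]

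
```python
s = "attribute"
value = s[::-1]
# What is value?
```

s has length 9. The slice s[::-1] selects indices [8, 7, 6, 5, 4, 3, 2, 1, 0] (8->'e', 7->'t', 6->'u', 5->'b', 4->'i', 3->'r', 2->'t', 1->'t', 0->'a'), giving 'etubirtta'.

'etubirtta'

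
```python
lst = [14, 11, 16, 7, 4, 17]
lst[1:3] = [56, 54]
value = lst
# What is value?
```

lst starts as [14, 11, 16, 7, 4, 17] (length 6). The slice lst[1:3] covers indices [1, 2] with values [11, 16]. Replacing that slice with [56, 54] (same length) produces [14, 56, 54, 7, 4, 17].

[14, 56, 54, 7, 4, 17]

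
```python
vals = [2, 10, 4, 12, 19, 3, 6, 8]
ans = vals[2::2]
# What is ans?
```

vals has length 8. The slice vals[2::2] selects indices [2, 4, 6] (2->4, 4->19, 6->6), giving [4, 19, 6].

[4, 19, 6]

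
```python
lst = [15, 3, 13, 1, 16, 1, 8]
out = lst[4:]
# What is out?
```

lst has length 7. The slice lst[4:] selects indices [4, 5, 6] (4->16, 5->1, 6->8), giving [16, 1, 8].

[16, 1, 8]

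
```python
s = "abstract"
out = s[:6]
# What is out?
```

s has length 8. The slice s[:6] selects indices [0, 1, 2, 3, 4, 5] (0->'a', 1->'b', 2->'s', 3->'t', 4->'r', 5->'a'), giving 'abstra'.

'abstra'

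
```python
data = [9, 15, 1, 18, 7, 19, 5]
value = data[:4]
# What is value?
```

data has length 7. The slice data[:4] selects indices [0, 1, 2, 3] (0->9, 1->15, 2->1, 3->18), giving [9, 15, 1, 18].

[9, 15, 1, 18]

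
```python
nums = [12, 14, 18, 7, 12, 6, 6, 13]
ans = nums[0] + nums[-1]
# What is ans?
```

nums has length 8. nums[0] = 12.
nums has length 8. Negative index -1 maps to positive index 8 + (-1) = 7. nums[7] = 13.
Sum: 12 + 13 = 25.

25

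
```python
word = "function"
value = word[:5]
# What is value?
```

word has length 8. The slice word[:5] selects indices [0, 1, 2, 3, 4] (0->'f', 1->'u', 2->'n', 3->'c', 4->'t'), giving 'funct'.

'funct'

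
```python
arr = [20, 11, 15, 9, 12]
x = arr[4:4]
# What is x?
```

arr has length 5. The slice arr[4:4] resolves to an empty index range, so the result is [].

[]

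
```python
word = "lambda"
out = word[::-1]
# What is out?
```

word has length 6. The slice word[::-1] selects indices [5, 4, 3, 2, 1, 0] (5->'a', 4->'d', 3->'b', 2->'m', 1->'a', 0->'l'), giving 'adbmal'.

'adbmal'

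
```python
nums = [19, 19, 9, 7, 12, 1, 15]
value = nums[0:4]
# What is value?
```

nums has length 7. The slice nums[0:4] selects indices [0, 1, 2, 3] (0->19, 1->19, 2->9, 3->7), giving [19, 19, 9, 7].

[19, 19, 9, 7]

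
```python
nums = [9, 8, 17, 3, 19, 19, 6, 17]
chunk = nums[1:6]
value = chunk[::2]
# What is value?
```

nums has length 8. The slice nums[1:6] selects indices [1, 2, 3, 4, 5] (1->8, 2->17, 3->3, 4->19, 5->19), giving [8, 17, 3, 19, 19]. So chunk = [8, 17, 3, 19, 19]. chunk has length 5. The slice chunk[::2] selects indices [0, 2, 4] (0->8, 2->3, 4->19), giving [8, 3, 19].

[8, 3, 19]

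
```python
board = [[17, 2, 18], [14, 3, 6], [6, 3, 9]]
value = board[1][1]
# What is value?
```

board[1] = [14, 3, 6]. Taking column 1 of that row yields 3.

3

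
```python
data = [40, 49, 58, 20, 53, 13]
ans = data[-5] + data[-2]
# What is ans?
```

data has length 6. Negative index -5 maps to positive index 6 + (-5) = 1. data[1] = 49.
data has length 6. Negative index -2 maps to positive index 6 + (-2) = 4. data[4] = 53.
Sum: 49 + 53 = 102.

102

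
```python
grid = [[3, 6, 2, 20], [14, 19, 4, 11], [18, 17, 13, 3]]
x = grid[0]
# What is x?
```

grid has 3 rows. Row 0 is [3, 6, 2, 20].

[3, 6, 2, 20]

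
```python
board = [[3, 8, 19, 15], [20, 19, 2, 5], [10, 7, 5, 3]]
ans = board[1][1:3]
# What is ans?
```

board[1] = [20, 19, 2, 5]. board[1] has length 4. The slice board[1][1:3] selects indices [1, 2] (1->19, 2->2), giving [19, 2].

[19, 2]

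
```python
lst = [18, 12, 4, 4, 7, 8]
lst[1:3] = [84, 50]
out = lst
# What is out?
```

lst starts as [18, 12, 4, 4, 7, 8] (length 6). The slice lst[1:3] covers indices [1, 2] with values [12, 4]. Replacing that slice with [84, 50] (same length) produces [18, 84, 50, 4, 7, 8].

[18, 84, 50, 4, 7, 8]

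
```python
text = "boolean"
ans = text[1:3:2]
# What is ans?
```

text has length 7. The slice text[1:3:2] selects indices [1] (1->'o'), giving 'o'.

'o'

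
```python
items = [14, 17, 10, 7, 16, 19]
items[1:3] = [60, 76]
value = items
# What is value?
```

items starts as [14, 17, 10, 7, 16, 19] (length 6). The slice items[1:3] covers indices [1, 2] with values [17, 10]. Replacing that slice with [60, 76] (same length) produces [14, 60, 76, 7, 16, 19].

[14, 60, 76, 7, 16, 19]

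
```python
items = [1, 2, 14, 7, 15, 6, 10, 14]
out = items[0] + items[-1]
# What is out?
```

items has length 8. items[0] = 1.
items has length 8. Negative index -1 maps to positive index 8 + (-1) = 7. items[7] = 14.
Sum: 1 + 14 = 15.

15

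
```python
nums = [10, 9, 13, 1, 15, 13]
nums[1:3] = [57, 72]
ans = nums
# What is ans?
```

nums starts as [10, 9, 13, 1, 15, 13] (length 6). The slice nums[1:3] covers indices [1, 2] with values [9, 13]. Replacing that slice with [57, 72] (same length) produces [10, 57, 72, 1, 15, 13].

[10, 57, 72, 1, 15, 13]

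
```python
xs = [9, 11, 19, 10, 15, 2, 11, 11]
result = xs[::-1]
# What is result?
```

xs has length 8. The slice xs[::-1] selects indices [7, 6, 5, 4, 3, 2, 1, 0] (7->11, 6->11, 5->2, 4->15, 3->10, 2->19, 1->11, 0->9), giving [11, 11, 2, 15, 10, 19, 11, 9].

[11, 11, 2, 15, 10, 19, 11, 9]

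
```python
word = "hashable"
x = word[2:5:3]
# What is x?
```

word has length 8. The slice word[2:5:3] selects indices [2] (2->'s'), giving 's'.

's'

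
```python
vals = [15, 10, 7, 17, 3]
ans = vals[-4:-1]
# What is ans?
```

vals has length 5. The slice vals[-4:-1] selects indices [1, 2, 3] (1->10, 2->7, 3->17), giving [10, 7, 17].

[10, 7, 17]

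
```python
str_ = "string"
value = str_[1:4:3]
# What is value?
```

str_ has length 6. The slice str_[1:4:3] selects indices [1] (1->'t'), giving 't'.

't'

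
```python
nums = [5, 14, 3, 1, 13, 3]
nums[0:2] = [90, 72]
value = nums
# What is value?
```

nums starts as [5, 14, 3, 1, 13, 3] (length 6). The slice nums[0:2] covers indices [0, 1] with values [5, 14]. Replacing that slice with [90, 72] (same length) produces [90, 72, 3, 1, 13, 3].

[90, 72, 3, 1, 13, 3]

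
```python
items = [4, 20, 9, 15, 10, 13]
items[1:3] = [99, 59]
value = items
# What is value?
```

items starts as [4, 20, 9, 15, 10, 13] (length 6). The slice items[1:3] covers indices [1, 2] with values [20, 9]. Replacing that slice with [99, 59] (same length) produces [4, 99, 59, 15, 10, 13].

[4, 99, 59, 15, 10, 13]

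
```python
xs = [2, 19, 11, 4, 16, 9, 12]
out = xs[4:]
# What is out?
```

xs has length 7. The slice xs[4:] selects indices [4, 5, 6] (4->16, 5->9, 6->12), giving [16, 9, 12].

[16, 9, 12]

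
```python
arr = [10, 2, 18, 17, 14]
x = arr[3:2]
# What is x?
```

arr has length 5. The slice arr[3:2] resolves to an empty index range, so the result is [].

[]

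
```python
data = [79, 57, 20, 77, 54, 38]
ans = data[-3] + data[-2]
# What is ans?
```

data has length 6. Negative index -3 maps to positive index 6 + (-3) = 3. data[3] = 77.
data has length 6. Negative index -2 maps to positive index 6 + (-2) = 4. data[4] = 54.
Sum: 77 + 54 = 131.

131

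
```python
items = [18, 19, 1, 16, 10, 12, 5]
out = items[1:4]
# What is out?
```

items has length 7. The slice items[1:4] selects indices [1, 2, 3] (1->19, 2->1, 3->16), giving [19, 1, 16].

[19, 1, 16]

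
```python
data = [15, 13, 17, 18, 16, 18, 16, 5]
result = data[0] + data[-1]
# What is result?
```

data has length 8. data[0] = 15.
data has length 8. Negative index -1 maps to positive index 8 + (-1) = 7. data[7] = 5.
Sum: 15 + 5 = 20.

20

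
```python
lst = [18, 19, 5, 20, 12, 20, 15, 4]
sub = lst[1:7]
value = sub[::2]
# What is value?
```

lst has length 8. The slice lst[1:7] selects indices [1, 2, 3, 4, 5, 6] (1->19, 2->5, 3->20, 4->12, 5->20, 6->15), giving [19, 5, 20, 12, 20, 15]. So sub = [19, 5, 20, 12, 20, 15]. sub has length 6. The slice sub[::2] selects indices [0, 2, 4] (0->19, 2->20, 4->20), giving [19, 20, 20].

[19, 20, 20]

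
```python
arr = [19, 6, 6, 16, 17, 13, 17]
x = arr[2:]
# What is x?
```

arr has length 7. The slice arr[2:] selects indices [2, 3, 4, 5, 6] (2->6, 3->16, 4->17, 5->13, 6->17), giving [6, 16, 17, 13, 17].

[6, 16, 17, 13, 17]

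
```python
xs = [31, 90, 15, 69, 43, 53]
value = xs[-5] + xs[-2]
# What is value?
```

xs has length 6. Negative index -5 maps to positive index 6 + (-5) = 1. xs[1] = 90.
xs has length 6. Negative index -2 maps to positive index 6 + (-2) = 4. xs[4] = 43.
Sum: 90 + 43 = 133.

133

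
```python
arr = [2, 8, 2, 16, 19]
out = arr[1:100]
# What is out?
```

arr has length 5. The slice arr[1:100] selects indices [1, 2, 3, 4] (1->8, 2->2, 3->16, 4->19), giving [8, 2, 16, 19].

[8, 2, 16, 19]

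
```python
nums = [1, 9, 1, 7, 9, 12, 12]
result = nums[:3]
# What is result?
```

nums has length 7. The slice nums[:3] selects indices [0, 1, 2] (0->1, 1->9, 2->1), giving [1, 9, 1].

[1, 9, 1]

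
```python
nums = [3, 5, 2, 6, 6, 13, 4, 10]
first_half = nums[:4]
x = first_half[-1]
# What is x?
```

nums has length 8. The slice nums[:4] selects indices [0, 1, 2, 3] (0->3, 1->5, 2->2, 3->6), giving [3, 5, 2, 6]. So first_half = [3, 5, 2, 6]. Then first_half[-1] = 6.

6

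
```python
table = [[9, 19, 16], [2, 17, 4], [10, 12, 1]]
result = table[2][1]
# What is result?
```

table[2] = [10, 12, 1]. Taking column 1 of that row yields 12.

12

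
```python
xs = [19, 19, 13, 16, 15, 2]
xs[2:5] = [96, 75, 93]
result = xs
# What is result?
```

xs starts as [19, 19, 13, 16, 15, 2] (length 6). The slice xs[2:5] covers indices [2, 3, 4] with values [13, 16, 15]. Replacing that slice with [96, 75, 93] (same length) produces [19, 19, 96, 75, 93, 2].

[19, 19, 96, 75, 93, 2]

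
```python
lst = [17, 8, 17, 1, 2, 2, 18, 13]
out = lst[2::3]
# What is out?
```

lst has length 8. The slice lst[2::3] selects indices [2, 5] (2->17, 5->2), giving [17, 2].

[17, 2]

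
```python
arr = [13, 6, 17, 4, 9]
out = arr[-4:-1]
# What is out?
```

arr has length 5. The slice arr[-4:-1] selects indices [1, 2, 3] (1->6, 2->17, 3->4), giving [6, 17, 4].

[6, 17, 4]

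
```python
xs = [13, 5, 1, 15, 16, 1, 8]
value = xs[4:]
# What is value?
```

xs has length 7. The slice xs[4:] selects indices [4, 5, 6] (4->16, 5->1, 6->8), giving [16, 1, 8].

[16, 1, 8]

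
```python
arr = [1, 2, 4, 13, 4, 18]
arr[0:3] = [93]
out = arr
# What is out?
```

arr starts as [1, 2, 4, 13, 4, 18] (length 6). The slice arr[0:3] covers indices [0, 1, 2] with values [1, 2, 4]. Replacing that slice with [93] (different length) produces [93, 13, 4, 18].

[93, 13, 4, 18]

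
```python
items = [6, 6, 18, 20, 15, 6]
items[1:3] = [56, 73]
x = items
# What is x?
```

items starts as [6, 6, 18, 20, 15, 6] (length 6). The slice items[1:3] covers indices [1, 2] with values [6, 18]. Replacing that slice with [56, 73] (same length) produces [6, 56, 73, 20, 15, 6].

[6, 56, 73, 20, 15, 6]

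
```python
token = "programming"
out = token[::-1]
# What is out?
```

token has length 11. The slice token[::-1] selects indices [10, 9, 8, 7, 6, 5, 4, 3, 2, 1, 0] (10->'g', 9->'n', 8->'i', 7->'m', 6->'m', 5->'a', 4->'r', 3->'g', 2->'o', 1->'r', 0->'p'), giving 'gnimmargorp'.

'gnimmargorp'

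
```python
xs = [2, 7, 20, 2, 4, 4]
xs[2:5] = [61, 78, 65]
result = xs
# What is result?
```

xs starts as [2, 7, 20, 2, 4, 4] (length 6). The slice xs[2:5] covers indices [2, 3, 4] with values [20, 2, 4]. Replacing that slice with [61, 78, 65] (same length) produces [2, 7, 61, 78, 65, 4].

[2, 7, 61, 78, 65, 4]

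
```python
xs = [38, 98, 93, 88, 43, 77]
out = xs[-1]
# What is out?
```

xs has length 6. Negative index -1 maps to positive index 6 + (-1) = 5. xs[5] = 77.

77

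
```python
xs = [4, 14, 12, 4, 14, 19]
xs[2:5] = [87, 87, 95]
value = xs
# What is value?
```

xs starts as [4, 14, 12, 4, 14, 19] (length 6). The slice xs[2:5] covers indices [2, 3, 4] with values [12, 4, 14]. Replacing that slice with [87, 87, 95] (same length) produces [4, 14, 87, 87, 95, 19].

[4, 14, 87, 87, 95, 19]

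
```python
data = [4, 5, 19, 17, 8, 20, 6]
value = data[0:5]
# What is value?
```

data has length 7. The slice data[0:5] selects indices [0, 1, 2, 3, 4] (0->4, 1->5, 2->19, 3->17, 4->8), giving [4, 5, 19, 17, 8].

[4, 5, 19, 17, 8]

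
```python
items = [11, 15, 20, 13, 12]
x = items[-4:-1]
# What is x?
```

items has length 5. The slice items[-4:-1] selects indices [1, 2, 3] (1->15, 2->20, 3->13), giving [15, 20, 13].

[15, 20, 13]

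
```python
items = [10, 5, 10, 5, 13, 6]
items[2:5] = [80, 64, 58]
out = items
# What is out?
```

items starts as [10, 5, 10, 5, 13, 6] (length 6). The slice items[2:5] covers indices [2, 3, 4] with values [10, 5, 13]. Replacing that slice with [80, 64, 58] (same length) produces [10, 5, 80, 64, 58, 6].

[10, 5, 80, 64, 58, 6]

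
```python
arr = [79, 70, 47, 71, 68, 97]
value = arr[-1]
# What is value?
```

arr has length 6. Negative index -1 maps to positive index 6 + (-1) = 5. arr[5] = 97.

97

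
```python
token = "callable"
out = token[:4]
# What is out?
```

token has length 8. The slice token[:4] selects indices [0, 1, 2, 3] (0->'c', 1->'a', 2->'l', 3->'l'), giving 'call'.

'call'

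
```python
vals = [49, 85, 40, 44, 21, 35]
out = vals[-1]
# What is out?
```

vals has length 6. Negative index -1 maps to positive index 6 + (-1) = 5. vals[5] = 35.

35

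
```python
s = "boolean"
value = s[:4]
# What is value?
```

s has length 7. The slice s[:4] selects indices [0, 1, 2, 3] (0->'b', 1->'o', 2->'o', 3->'l'), giving 'bool'.

'bool'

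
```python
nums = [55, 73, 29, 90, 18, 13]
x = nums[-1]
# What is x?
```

nums has length 6. Negative index -1 maps to positive index 6 + (-1) = 5. nums[5] = 13.

13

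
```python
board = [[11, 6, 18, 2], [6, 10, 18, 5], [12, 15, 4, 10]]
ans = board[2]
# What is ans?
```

board has 3 rows. Row 2 is [12, 15, 4, 10].

[12, 15, 4, 10]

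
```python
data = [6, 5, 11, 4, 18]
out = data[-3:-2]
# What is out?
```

data has length 5. The slice data[-3:-2] selects indices [2] (2->11), giving [11].

[11]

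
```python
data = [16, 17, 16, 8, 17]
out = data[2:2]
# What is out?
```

data has length 5. The slice data[2:2] resolves to an empty index range, so the result is [].

[]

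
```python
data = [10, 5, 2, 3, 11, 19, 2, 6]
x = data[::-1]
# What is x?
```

data has length 8. The slice data[::-1] selects indices [7, 6, 5, 4, 3, 2, 1, 0] (7->6, 6->2, 5->19, 4->11, 3->3, 2->2, 1->5, 0->10), giving [6, 2, 19, 11, 3, 2, 5, 10].

[6, 2, 19, 11, 3, 2, 5, 10]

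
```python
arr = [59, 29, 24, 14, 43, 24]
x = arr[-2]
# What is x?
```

arr has length 6. Negative index -2 maps to positive index 6 + (-2) = 4. arr[4] = 43.

43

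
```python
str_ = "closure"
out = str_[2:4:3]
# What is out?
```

str_ has length 7. The slice str_[2:4:3] selects indices [2] (2->'o'), giving 'o'.

'o'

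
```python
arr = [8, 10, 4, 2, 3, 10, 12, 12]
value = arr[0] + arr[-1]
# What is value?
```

arr has length 8. arr[0] = 8.
arr has length 8. Negative index -1 maps to positive index 8 + (-1) = 7. arr[7] = 12.
Sum: 8 + 12 = 20.

20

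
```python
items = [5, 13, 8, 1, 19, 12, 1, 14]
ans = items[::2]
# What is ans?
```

items has length 8. The slice items[::2] selects indices [0, 2, 4, 6] (0->5, 2->8, 4->19, 6->1), giving [5, 8, 19, 1].

[5, 8, 19, 1]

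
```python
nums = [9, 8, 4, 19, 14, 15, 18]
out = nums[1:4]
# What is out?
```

nums has length 7. The slice nums[1:4] selects indices [1, 2, 3] (1->8, 2->4, 3->19), giving [8, 4, 19].

[8, 4, 19]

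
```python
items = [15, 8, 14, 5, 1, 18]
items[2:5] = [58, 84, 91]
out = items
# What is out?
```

items starts as [15, 8, 14, 5, 1, 18] (length 6). The slice items[2:5] covers indices [2, 3, 4] with values [14, 5, 1]. Replacing that slice with [58, 84, 91] (same length) produces [15, 8, 58, 84, 91, 18].

[15, 8, 58, 84, 91, 18]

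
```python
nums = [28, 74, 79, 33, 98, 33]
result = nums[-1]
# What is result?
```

nums has length 6. Negative index -1 maps to positive index 6 + (-1) = 5. nums[5] = 33.

33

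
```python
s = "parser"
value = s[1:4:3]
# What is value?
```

s has length 6. The slice s[1:4:3] selects indices [1] (1->'a'), giving 'a'.

'a'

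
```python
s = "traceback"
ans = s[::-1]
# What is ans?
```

s has length 9. The slice s[::-1] selects indices [8, 7, 6, 5, 4, 3, 2, 1, 0] (8->'k', 7->'c', 6->'a', 5->'b', 4->'e', 3->'c', 2->'a', 1->'r', 0->'t'), giving 'kcabecart'.

'kcabecart'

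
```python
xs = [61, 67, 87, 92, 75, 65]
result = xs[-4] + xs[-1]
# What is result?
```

xs has length 6. Negative index -4 maps to positive index 6 + (-4) = 2. xs[2] = 87.
xs has length 6. Negative index -1 maps to positive index 6 + (-1) = 5. xs[5] = 65.
Sum: 87 + 65 = 152.

152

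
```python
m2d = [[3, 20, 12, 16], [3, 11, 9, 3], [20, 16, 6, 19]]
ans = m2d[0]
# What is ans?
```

m2d has 3 rows. Row 0 is [3, 20, 12, 16].

[3, 20, 12, 16]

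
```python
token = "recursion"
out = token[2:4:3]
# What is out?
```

token has length 9. The slice token[2:4:3] selects indices [2] (2->'c'), giving 'c'.

'c'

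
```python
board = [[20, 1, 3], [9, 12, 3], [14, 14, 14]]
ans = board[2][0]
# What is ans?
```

board[2] = [14, 14, 14]. Taking column 0 of that row yields 14.

14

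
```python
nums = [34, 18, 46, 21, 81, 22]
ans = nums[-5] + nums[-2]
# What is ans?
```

nums has length 6. Negative index -5 maps to positive index 6 + (-5) = 1. nums[1] = 18.
nums has length 6. Negative index -2 maps to positive index 6 + (-2) = 4. nums[4] = 81.
Sum: 18 + 81 = 99.

99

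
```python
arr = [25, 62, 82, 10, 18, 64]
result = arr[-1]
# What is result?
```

arr has length 6. Negative index -1 maps to positive index 6 + (-1) = 5. arr[5] = 64.

64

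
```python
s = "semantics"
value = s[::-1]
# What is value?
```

s has length 9. The slice s[::-1] selects indices [8, 7, 6, 5, 4, 3, 2, 1, 0] (8->'s', 7->'c', 6->'i', 5->'t', 4->'n', 3->'a', 2->'m', 1->'e', 0->'s'), giving 'scitnames'.

'scitnames'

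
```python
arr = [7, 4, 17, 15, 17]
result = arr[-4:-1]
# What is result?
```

arr has length 5. The slice arr[-4:-1] selects indices [1, 2, 3] (1->4, 2->17, 3->15), giving [4, 17, 15].

[4, 17, 15]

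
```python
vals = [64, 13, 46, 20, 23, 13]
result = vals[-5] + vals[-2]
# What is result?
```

vals has length 6. Negative index -5 maps to positive index 6 + (-5) = 1. vals[1] = 13.
vals has length 6. Negative index -2 maps to positive index 6 + (-2) = 4. vals[4] = 23.
Sum: 13 + 23 = 36.

36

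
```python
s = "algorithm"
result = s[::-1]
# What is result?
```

s has length 9. The slice s[::-1] selects indices [8, 7, 6, 5, 4, 3, 2, 1, 0] (8->'m', 7->'h', 6->'t', 5->'i', 4->'r', 3->'o', 2->'g', 1->'l', 0->'a'), giving 'mhtirogla'.

'mhtirogla'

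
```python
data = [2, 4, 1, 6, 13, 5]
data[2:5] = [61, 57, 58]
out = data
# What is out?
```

data starts as [2, 4, 1, 6, 13, 5] (length 6). The slice data[2:5] covers indices [2, 3, 4] with values [1, 6, 13]. Replacing that slice with [61, 57, 58] (same length) produces [2, 4, 61, 57, 58, 5].

[2, 4, 61, 57, 58, 5]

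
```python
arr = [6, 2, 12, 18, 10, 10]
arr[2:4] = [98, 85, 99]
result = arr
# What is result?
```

arr starts as [6, 2, 12, 18, 10, 10] (length 6). The slice arr[2:4] covers indices [2, 3] with values [12, 18]. Replacing that slice with [98, 85, 99] (different length) produces [6, 2, 98, 85, 99, 10, 10].

[6, 2, 98, 85, 99, 10, 10]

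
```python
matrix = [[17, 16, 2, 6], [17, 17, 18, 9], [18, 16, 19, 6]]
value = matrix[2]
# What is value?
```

matrix has 3 rows. Row 2 is [18, 16, 19, 6].

[18, 16, 19, 6]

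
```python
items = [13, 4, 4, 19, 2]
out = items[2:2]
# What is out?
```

items has length 5. The slice items[2:2] resolves to an empty index range, so the result is [].

[]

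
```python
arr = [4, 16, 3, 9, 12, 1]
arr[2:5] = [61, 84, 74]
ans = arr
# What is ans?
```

arr starts as [4, 16, 3, 9, 12, 1] (length 6). The slice arr[2:5] covers indices [2, 3, 4] with values [3, 9, 12]. Replacing that slice with [61, 84, 74] (same length) produces [4, 16, 61, 84, 74, 1].

[4, 16, 61, 84, 74, 1]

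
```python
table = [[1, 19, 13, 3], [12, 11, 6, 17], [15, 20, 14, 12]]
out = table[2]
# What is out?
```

table has 3 rows. Row 2 is [15, 20, 14, 12].

[15, 20, 14, 12]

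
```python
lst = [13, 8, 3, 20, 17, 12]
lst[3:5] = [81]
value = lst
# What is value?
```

lst starts as [13, 8, 3, 20, 17, 12] (length 6). The slice lst[3:5] covers indices [3, 4] with values [20, 17]. Replacing that slice with [81] (different length) produces [13, 8, 3, 81, 12].

[13, 8, 3, 81, 12]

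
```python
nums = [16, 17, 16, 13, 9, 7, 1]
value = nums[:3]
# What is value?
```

nums has length 7. The slice nums[:3] selects indices [0, 1, 2] (0->16, 1->17, 2->16), giving [16, 17, 16].

[16, 17, 16]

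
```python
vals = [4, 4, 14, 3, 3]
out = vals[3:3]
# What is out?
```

vals has length 5. The slice vals[3:3] resolves to an empty index range, so the result is [].

[]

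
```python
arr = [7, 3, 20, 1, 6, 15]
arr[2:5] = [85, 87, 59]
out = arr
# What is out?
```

arr starts as [7, 3, 20, 1, 6, 15] (length 6). The slice arr[2:5] covers indices [2, 3, 4] with values [20, 1, 6]. Replacing that slice with [85, 87, 59] (same length) produces [7, 3, 85, 87, 59, 15].

[7, 3, 85, 87, 59, 15]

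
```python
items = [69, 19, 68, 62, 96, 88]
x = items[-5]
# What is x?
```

items has length 6. Negative index -5 maps to positive index 6 + (-5) = 1. items[1] = 19.

19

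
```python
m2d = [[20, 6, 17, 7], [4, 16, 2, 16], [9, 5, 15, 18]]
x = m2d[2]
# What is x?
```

m2d has 3 rows. Row 2 is [9, 5, 15, 18].

[9, 5, 15, 18]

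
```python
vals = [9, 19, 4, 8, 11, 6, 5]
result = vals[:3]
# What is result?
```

vals has length 7. The slice vals[:3] selects indices [0, 1, 2] (0->9, 1->19, 2->4), giving [9, 19, 4].

[9, 19, 4]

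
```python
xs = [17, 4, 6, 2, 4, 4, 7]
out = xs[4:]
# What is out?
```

xs has length 7. The slice xs[4:] selects indices [4, 5, 6] (4->4, 5->4, 6->7), giving [4, 4, 7].

[4, 4, 7]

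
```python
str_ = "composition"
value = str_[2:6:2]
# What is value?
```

str_ has length 11. The slice str_[2:6:2] selects indices [2, 4] (2->'m', 4->'o'), giving 'mo'.

'mo'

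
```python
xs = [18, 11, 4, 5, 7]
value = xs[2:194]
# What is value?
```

xs has length 5. The slice xs[2:194] selects indices [2, 3, 4] (2->4, 3->5, 4->7), giving [4, 5, 7].

[4, 5, 7]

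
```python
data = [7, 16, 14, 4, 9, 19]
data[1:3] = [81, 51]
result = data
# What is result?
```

data starts as [7, 16, 14, 4, 9, 19] (length 6). The slice data[1:3] covers indices [1, 2] with values [16, 14]. Replacing that slice with [81, 51] (same length) produces [7, 81, 51, 4, 9, 19].

[7, 81, 51, 4, 9, 19]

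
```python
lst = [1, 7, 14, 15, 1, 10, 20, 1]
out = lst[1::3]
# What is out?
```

lst has length 8. The slice lst[1::3] selects indices [1, 4, 7] (1->7, 4->1, 7->1), giving [7, 1, 1].

[7, 1, 1]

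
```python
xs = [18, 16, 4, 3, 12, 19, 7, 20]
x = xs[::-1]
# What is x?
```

xs has length 8. The slice xs[::-1] selects indices [7, 6, 5, 4, 3, 2, 1, 0] (7->20, 6->7, 5->19, 4->12, 3->3, 2->4, 1->16, 0->18), giving [20, 7, 19, 12, 3, 4, 16, 18].

[20, 7, 19, 12, 3, 4, 16, 18]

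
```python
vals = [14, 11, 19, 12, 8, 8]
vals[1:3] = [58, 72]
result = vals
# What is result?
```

vals starts as [14, 11, 19, 12, 8, 8] (length 6). The slice vals[1:3] covers indices [1, 2] with values [11, 19]. Replacing that slice with [58, 72] (same length) produces [14, 58, 72, 12, 8, 8].

[14, 58, 72, 12, 8, 8]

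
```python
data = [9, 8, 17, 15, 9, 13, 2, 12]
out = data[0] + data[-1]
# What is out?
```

data has length 8. data[0] = 9.
data has length 8. Negative index -1 maps to positive index 8 + (-1) = 7. data[7] = 12.
Sum: 9 + 12 = 21.

21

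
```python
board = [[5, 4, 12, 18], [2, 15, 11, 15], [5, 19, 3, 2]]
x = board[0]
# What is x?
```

board has 3 rows. Row 0 is [5, 4, 12, 18].

[5, 4, 12, 18]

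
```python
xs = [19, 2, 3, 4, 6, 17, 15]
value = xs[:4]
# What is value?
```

xs has length 7. The slice xs[:4] selects indices [0, 1, 2, 3] (0->19, 1->2, 2->3, 3->4), giving [19, 2, 3, 4].

[19, 2, 3, 4]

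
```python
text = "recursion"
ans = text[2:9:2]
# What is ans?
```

text has length 9. The slice text[2:9:2] selects indices [2, 4, 6, 8] (2->'c', 4->'r', 6->'i', 8->'n'), giving 'crin'.

'crin'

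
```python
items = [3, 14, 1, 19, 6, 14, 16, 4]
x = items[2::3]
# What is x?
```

items has length 8. The slice items[2::3] selects indices [2, 5] (2->1, 5->14), giving [1, 14].

[1, 14]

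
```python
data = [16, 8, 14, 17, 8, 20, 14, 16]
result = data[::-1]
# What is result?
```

data has length 8. The slice data[::-1] selects indices [7, 6, 5, 4, 3, 2, 1, 0] (7->16, 6->14, 5->20, 4->8, 3->17, 2->14, 1->8, 0->16), giving [16, 14, 20, 8, 17, 14, 8, 16].

[16, 14, 20, 8, 17, 14, 8, 16]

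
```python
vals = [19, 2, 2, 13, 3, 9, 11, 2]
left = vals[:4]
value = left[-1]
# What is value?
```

vals has length 8. The slice vals[:4] selects indices [0, 1, 2, 3] (0->19, 1->2, 2->2, 3->13), giving [19, 2, 2, 13]. So left = [19, 2, 2, 13]. Then left[-1] = 13.

13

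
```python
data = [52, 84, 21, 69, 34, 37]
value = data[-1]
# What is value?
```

data has length 6. Negative index -1 maps to positive index 6 + (-1) = 5. data[5] = 37.

37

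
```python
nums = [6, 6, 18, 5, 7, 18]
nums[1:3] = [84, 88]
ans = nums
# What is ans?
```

nums starts as [6, 6, 18, 5, 7, 18] (length 6). The slice nums[1:3] covers indices [1, 2] with values [6, 18]. Replacing that slice with [84, 88] (same length) produces [6, 84, 88, 5, 7, 18].

[6, 84, 88, 5, 7, 18]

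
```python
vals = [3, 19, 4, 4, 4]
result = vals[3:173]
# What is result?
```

vals has length 5. The slice vals[3:173] selects indices [3, 4] (3->4, 4->4), giving [4, 4].

[4, 4]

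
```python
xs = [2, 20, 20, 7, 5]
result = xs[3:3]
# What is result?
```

xs has length 5. The slice xs[3:3] resolves to an empty index range, so the result is [].

[]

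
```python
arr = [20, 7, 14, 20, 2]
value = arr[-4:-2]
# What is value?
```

arr has length 5. The slice arr[-4:-2] selects indices [1, 2] (1->7, 2->14), giving [7, 14].

[7, 14]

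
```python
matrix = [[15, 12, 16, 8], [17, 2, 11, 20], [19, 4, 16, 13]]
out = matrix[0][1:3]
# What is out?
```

matrix[0] = [15, 12, 16, 8]. matrix[0] has length 4. The slice matrix[0][1:3] selects indices [1, 2] (1->12, 2->16), giving [12, 16].

[12, 16]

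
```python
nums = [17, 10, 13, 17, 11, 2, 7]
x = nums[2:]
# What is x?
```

nums has length 7. The slice nums[2:] selects indices [2, 3, 4, 5, 6] (2->13, 3->17, 4->11, 5->2, 6->7), giving [13, 17, 11, 2, 7].

[13, 17, 11, 2, 7]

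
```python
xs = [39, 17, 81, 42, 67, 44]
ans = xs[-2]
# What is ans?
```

xs has length 6. Negative index -2 maps to positive index 6 + (-2) = 4. xs[4] = 67.

67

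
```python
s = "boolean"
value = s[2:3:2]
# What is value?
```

s has length 7. The slice s[2:3:2] selects indices [2] (2->'o'), giving 'o'.

'o'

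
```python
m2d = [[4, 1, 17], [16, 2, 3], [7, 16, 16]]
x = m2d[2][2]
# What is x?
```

m2d[2] = [7, 16, 16]. Taking column 2 of that row yields 16.

16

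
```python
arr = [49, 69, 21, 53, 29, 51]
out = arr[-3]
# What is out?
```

arr has length 6. Negative index -3 maps to positive index 6 + (-3) = 3. arr[3] = 53.

53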